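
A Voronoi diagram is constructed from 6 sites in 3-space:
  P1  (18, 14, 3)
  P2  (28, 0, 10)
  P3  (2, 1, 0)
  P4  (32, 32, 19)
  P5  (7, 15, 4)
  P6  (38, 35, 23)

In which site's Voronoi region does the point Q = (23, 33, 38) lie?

P4

Squared Euclidean distances:
|QP1|² = (23−18)² + (33−14)² + (38−3)² = 25 + 361 + 1225 = 1611
|QP2|² = (23−28)² + (33−0)² + (38−10)² = 25 + 1089 + 784 = 1898
|QP3|² = (23−2)² + (33−1)² + (38−0)² = 441 + 1024 + 1444 = 2909
|QP4|² = (23−32)² + (33−32)² + (38−19)² = 81 + 1 + 361 = 443
|QP5|² = (23−7)² + (33−15)² + (38−4)² = 256 + 324 + 1156 = 1736
|QP6|² = (23−38)² + (33−35)² + (38−23)² = 225 + 4 + 225 = 454
P4 is nearest.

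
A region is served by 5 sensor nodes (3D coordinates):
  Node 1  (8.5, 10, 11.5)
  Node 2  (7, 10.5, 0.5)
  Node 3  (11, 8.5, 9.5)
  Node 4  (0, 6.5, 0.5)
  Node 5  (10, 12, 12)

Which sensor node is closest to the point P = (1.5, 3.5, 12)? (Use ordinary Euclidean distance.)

Node 1

Compare squared distances (the ordering matches that of the actual distances):
d²(P, Node 1) = (1.5−8.5)² + (3.5−10)² + (12−11.5)² = 49 + 42.25 + 0.25 = 91.5
d²(P, Node 2) = (1.5−7)² + (3.5−10.5)² + (12−0.5)² = 30.25 + 49 + 132.25 = 211.5
d²(P, Node 3) = (1.5−11)² + (3.5−8.5)² + (12−9.5)² = 90.25 + 25 + 6.25 = 121.5
d²(P, Node 4) = (1.5−0)² + (3.5−6.5)² + (12−0.5)² = 2.25 + 9 + 132.25 = 143.5
d²(P, Node 5) = (1.5−10)² + (3.5−12)² + (12−12)² = 72.25 + 72.25 + 0 = 144.5
Minimum is at Node 1.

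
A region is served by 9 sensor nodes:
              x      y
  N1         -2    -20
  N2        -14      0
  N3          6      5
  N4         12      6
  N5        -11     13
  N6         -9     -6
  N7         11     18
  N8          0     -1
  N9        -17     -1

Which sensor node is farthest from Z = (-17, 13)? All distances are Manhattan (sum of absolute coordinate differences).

N1

d(Z,N1) = |-17−(-2)| + |13−(-20)| = 15 + 33 = 48
d(Z,N2) = |-17−(-14)| + |13−0| = 3 + 13 = 16
d(Z,N3) = |-17−6| + |13−5| = 23 + 8 = 31
d(Z,N4) = |-17−12| + |13−6| = 29 + 7 = 36
d(Z,N5) = |-17−(-11)| + |13−13| = 6 + 0 = 6
d(Z,N6) = |-17−(-9)| + |13−(-6)| = 8 + 19 = 27
d(Z,N7) = |-17−11| + |13−18| = 28 + 5 = 33
d(Z,N8) = |-17−0| + |13−(-1)| = 17 + 14 = 31
d(Z,N9) = |-17−(-17)| + |13−(-1)| = 0 + 14 = 14
The largest is to N1.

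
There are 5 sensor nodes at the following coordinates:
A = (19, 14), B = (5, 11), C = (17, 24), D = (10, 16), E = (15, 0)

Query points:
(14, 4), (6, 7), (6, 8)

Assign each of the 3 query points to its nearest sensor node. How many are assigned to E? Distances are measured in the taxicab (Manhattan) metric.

(14, 4) — d to each: A:15, B:16, C:23, D:16, E:5 → nearest is E
(6, 7) — d to each: A:20, B:5, C:28, D:13, E:16 → nearest is B
(6, 8) — d to each: A:19, B:4, C:27, D:12, E:17 → nearest is B
1 of the 3 points has E as nearest.

1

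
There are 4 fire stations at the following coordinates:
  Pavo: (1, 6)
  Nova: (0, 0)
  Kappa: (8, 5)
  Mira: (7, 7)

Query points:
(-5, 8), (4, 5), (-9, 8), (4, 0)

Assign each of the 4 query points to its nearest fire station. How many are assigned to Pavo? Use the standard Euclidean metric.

3

(-5, 8) — d² to each: Pavo:40, Nova:89, Kappa:178, Mira:145 → nearest is Pavo
(4, 5) — d² to each: Pavo:10, Nova:41, Kappa:16, Mira:13 → nearest is Pavo
(-9, 8) — d² to each: Pavo:104, Nova:145, Kappa:298, Mira:257 → nearest is Pavo
(4, 0) — d² to each: Pavo:45, Nova:16, Kappa:41, Mira:58 → nearest is Nova
3 of the 4 points have Pavo as nearest.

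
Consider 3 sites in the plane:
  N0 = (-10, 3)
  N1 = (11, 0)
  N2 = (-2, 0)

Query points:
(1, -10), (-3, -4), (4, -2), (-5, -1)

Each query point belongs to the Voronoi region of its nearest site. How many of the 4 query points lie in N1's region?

0

(1, -10) — d² to each: N0:290, N1:200, N2:109 → nearest is N2
(-3, -4) — d² to each: N0:98, N1:212, N2:17 → nearest is N2
(4, -2) — d² to each: N0:221, N1:53, N2:40 → nearest is N2
(-5, -1) — d² to each: N0:41, N1:257, N2:10 → nearest is N2
0 of the 4 points have N1 as nearest.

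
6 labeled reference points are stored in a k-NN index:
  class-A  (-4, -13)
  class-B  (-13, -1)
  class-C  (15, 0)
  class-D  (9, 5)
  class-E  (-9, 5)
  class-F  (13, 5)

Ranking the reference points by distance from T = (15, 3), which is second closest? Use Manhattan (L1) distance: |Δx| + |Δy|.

class-F

d(T, class-A) = |15−(-4)| + |3−(-13)| = 19 + 16 = 35
d(T, class-B) = |15−(-13)| + |3−(-1)| = 28 + 4 = 32
d(T, class-C) = |15−15| + |3−0| = 0 + 3 = 3
d(T, class-D) = |15−9| + |3−5| = 6 + 2 = 8
d(T, class-E) = |15−(-9)| + |3−5| = 24 + 2 = 26
d(T, class-F) = |15−13| + |3−5| = 2 + 2 = 4
Sorted ascending: class-C, class-F, class-D, … — the second-nearest is class-F.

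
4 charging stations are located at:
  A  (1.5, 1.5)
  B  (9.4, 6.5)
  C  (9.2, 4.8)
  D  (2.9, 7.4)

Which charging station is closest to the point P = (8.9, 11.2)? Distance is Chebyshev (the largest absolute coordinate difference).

d(P,A) = max(7.4, 9.7) = 9.7
d(P,B) = max(0.5, 4.7) = 4.7
d(P,C) = max(0.3, 6.4) = 6.4
d(P,D) = max(6, 3.8) = 6
Minimum is at B.

B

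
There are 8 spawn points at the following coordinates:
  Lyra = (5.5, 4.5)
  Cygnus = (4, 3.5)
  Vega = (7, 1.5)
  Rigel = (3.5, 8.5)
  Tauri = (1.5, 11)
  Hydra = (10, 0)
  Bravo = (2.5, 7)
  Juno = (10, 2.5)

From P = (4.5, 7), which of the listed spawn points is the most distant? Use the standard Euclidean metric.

Hydra

Squared Euclidean distances:
d²(P, Lyra) = (4.5−5.5)² + (7−4.5)² = 1 + 6.25 = 7.25
d²(P, Cygnus) = (4.5−4)² + (7−3.5)² = 0.25 + 12.25 = 12.5
d²(P, Vega) = (4.5−7)² + (7−1.5)² = 6.25 + 30.25 = 36.5
d²(P, Rigel) = (4.5−3.5)² + (7−8.5)² = 1 + 2.25 = 3.25
d²(P, Tauri) = (4.5−1.5)² + (7−11)² = 9 + 16 = 25
d²(P, Hydra) = (4.5−10)² + (7−0)² = 30.25 + 49 = 79.25
d²(P, Bravo) = (4.5−2.5)² + (7−7)² = 4 + 0 = 4
d²(P, Juno) = (4.5−10)² + (7−2.5)² = 30.25 + 20.25 = 50.5
The largest is to Hydra.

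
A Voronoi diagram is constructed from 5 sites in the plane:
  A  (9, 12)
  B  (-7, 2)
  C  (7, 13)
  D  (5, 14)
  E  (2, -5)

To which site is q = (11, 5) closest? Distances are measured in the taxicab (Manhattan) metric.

d(q,A) = |11−9| + |5−12| = 2 + 7 = 9
d(q,B) = |11−(-7)| + |5−2| = 18 + 3 = 21
d(q,C) = |11−7| + |5−13| = 4 + 8 = 12
d(q,D) = |11−5| + |5−14| = 6 + 9 = 15
d(q,E) = |11−2| + |5−(-5)| = 9 + 10 = 19
The smallest is to A, so q lies in the Voronoi region of A.

A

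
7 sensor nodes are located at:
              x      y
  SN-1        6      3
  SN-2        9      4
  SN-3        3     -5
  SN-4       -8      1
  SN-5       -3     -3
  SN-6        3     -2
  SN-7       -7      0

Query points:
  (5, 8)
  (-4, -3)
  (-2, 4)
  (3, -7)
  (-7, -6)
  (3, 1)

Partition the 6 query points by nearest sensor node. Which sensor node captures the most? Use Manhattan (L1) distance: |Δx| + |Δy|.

(5, 8) — d to each: SN-1:6, SN-2:8, SN-3:15, SN-4:20, SN-5:19, SN-6:12, SN-7:20 → nearest is SN-1
(-4, -3) — d to each: SN-1:16, SN-2:20, SN-3:9, SN-4:8, SN-5:1, SN-6:8, SN-7:6 → nearest is SN-5
(-2, 4) — d to each: SN-1:9, SN-2:11, SN-3:14, SN-4:9, SN-5:8, SN-6:11, SN-7:9 → nearest is SN-5
(3, -7) — d to each: SN-1:13, SN-2:17, SN-3:2, SN-4:19, SN-5:10, SN-6:5, SN-7:17 → nearest is SN-3
(-7, -6) — d to each: SN-1:22, SN-2:26, SN-3:11, SN-4:8, SN-5:7, SN-6:14, SN-7:6 → nearest is SN-7
(3, 1) — d to each: SN-1:5, SN-2:9, SN-3:6, SN-4:11, SN-5:10, SN-6:3, SN-7:11 → nearest is SN-6
Tally — SN-1:1, SN-3:1, SN-5:2, SN-6:1, SN-7:1. SN-5 captures the most (2).

SN-5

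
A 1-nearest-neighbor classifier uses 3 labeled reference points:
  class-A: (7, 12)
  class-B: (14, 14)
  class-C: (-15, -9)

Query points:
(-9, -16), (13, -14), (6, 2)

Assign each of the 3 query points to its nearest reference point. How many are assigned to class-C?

(-9, -16) — d² to each: class-A:1040, class-B:1429, class-C:85 → nearest is class-C
(13, -14) — d² to each: class-A:712, class-B:785, class-C:809 → nearest is class-A
(6, 2) — d² to each: class-A:101, class-B:208, class-C:562 → nearest is class-A
1 of the 3 points has class-C as nearest.

1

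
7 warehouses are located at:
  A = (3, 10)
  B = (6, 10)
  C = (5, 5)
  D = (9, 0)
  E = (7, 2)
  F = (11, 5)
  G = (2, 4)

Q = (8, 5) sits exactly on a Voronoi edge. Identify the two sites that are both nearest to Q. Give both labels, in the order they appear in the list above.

C and F

Squared distances from Q to each site:
|QA|² = (8−3)² + (5−10)² = 25 + 25 = 50
|QB|² = (8−6)² + (5−10)² = 4 + 25 = 29
|QC|² = (8−5)² + (5−5)² = 9 + 0 = 9
|QD|² = (8−9)² + (5−0)² = 1 + 25 = 26
|QE|² = (8−7)² + (5−2)² = 1 + 9 = 10
|QF|² = (8−11)² + (5−5)² = 9 + 0 = 9
|QG|² = (8−2)² + (5−4)² = 36 + 1 = 37
Q is equidistant from C and F (both at squared distance 9), and every other site is strictly farther — so Q lies on the C–F Voronoi edge.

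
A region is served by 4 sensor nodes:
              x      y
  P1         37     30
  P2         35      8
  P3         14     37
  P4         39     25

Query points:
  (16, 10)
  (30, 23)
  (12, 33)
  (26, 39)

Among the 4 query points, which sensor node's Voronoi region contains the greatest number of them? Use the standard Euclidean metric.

P3

(16, 10) — d² to each: P1:841, P2:365, P3:733, P4:754 → nearest is P2
(30, 23) — d² to each: P1:98, P2:250, P3:452, P4:85 → nearest is P4
(12, 33) — d² to each: P1:634, P2:1154, P3:20, P4:793 → nearest is P3
(26, 39) — d² to each: P1:202, P2:1042, P3:148, P4:365 → nearest is P3
Tally — P2:1, P3:2, P4:1. P3 captures the most (2).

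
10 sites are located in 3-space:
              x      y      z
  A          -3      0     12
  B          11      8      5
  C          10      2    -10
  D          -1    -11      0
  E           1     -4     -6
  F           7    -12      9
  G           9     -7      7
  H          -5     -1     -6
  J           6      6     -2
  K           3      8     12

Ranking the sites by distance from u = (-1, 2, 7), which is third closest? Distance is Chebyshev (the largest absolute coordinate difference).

d(u,A) = max(2, 2, 5) = 5
d(u,B) = max(12, 6, 2) = 12
d(u,C) = max(11, 0, 17) = 17
d(u,D) = max(0, 13, 7) = 13
d(u,E) = max(2, 6, 13) = 13
d(u,F) = max(8, 14, 2) = 14
d(u,G) = max(10, 9, 0) = 10
d(u,H) = max(4, 3, 13) = 13
d(u,J) = max(7, 4, 9) = 9
d(u,K) = max(4, 6, 5) = 6
Sorted ascending: A, K, J, G, … — the third-nearest is J.

J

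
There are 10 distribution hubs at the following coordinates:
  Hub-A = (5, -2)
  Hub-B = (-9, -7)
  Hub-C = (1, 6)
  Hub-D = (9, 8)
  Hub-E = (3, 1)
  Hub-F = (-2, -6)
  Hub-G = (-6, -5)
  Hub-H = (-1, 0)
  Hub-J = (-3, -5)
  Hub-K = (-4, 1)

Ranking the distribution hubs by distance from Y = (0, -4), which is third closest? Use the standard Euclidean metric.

Compare squared distances (the ordering matches that of the actual distances):
d²(Y, Hub-A) = (0−5)² + (-4−(-2))² = 25 + 4 = 29
d²(Y, Hub-B) = (0−(-9))² + (-4−(-7))² = 81 + 9 = 90
d²(Y, Hub-C) = (0−1)² + (-4−6)² = 1 + 100 = 101
d²(Y, Hub-D) = (0−9)² + (-4−8)² = 81 + 144 = 225
d²(Y, Hub-E) = (0−3)² + (-4−1)² = 9 + 25 = 34
d²(Y, Hub-F) = (0−(-2))² + (-4−(-6))² = 4 + 4 = 8
d²(Y, Hub-G) = (0−(-6))² + (-4−(-5))² = 36 + 1 = 37
d²(Y, Hub-H) = (0−(-1))² + (-4−0)² = 1 + 16 = 17
d²(Y, Hub-J) = (0−(-3))² + (-4−(-5))² = 9 + 1 = 10
d²(Y, Hub-K) = (0−(-4))² + (-4−1)² = 16 + 25 = 41
Sorted ascending: Hub-F, Hub-J, Hub-H, Hub-A, … — the third-nearest is Hub-H.

Hub-H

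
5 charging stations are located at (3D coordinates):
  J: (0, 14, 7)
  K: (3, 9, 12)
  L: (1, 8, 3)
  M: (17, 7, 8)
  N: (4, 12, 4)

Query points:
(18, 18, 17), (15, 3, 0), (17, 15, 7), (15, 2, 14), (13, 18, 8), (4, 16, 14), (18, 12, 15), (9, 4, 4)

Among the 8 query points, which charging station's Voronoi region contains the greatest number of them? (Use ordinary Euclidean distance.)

M

(18, 18, 17) — d² to each: J:440, K:331, L:585, M:203, N:401 → nearest is M
(15, 3, 0) — d² to each: J:395, K:324, L:230, M:84, N:218 → nearest is M
(17, 15, 7) — d² to each: J:290, K:257, L:321, M:65, N:187 → nearest is M
(15, 2, 14) — d² to each: J:418, K:197, L:353, M:65, N:321 → nearest is M
(13, 18, 8) — d² to each: J:186, K:197, L:269, M:137, N:133 → nearest is N
(4, 16, 14) — d² to each: J:69, K:54, L:194, M:286, N:116 → nearest is K
(18, 12, 15) — d² to each: J:392, K:243, L:449, M:75, N:317 → nearest is M
(9, 4, 4) — d² to each: J:190, K:125, L:81, M:89, N:89 → nearest is L
Tally — K:1, L:1, M:5, N:1. M captures the most (5).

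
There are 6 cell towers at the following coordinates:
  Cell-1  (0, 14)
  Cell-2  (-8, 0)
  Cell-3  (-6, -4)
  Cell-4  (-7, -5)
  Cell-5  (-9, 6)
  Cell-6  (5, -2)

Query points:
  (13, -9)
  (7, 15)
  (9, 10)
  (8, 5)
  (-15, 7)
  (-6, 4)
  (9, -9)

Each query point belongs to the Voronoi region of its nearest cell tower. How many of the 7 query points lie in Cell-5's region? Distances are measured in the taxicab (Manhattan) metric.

(13, -9) — d to each: Cell-1:36, Cell-2:30, Cell-3:24, Cell-4:24, Cell-5:37, Cell-6:15 → nearest is Cell-6
(7, 15) — d to each: Cell-1:8, Cell-2:30, Cell-3:32, Cell-4:34, Cell-5:25, Cell-6:19 → nearest is Cell-1
(9, 10) — d to each: Cell-1:13, Cell-2:27, Cell-3:29, Cell-4:31, Cell-5:22, Cell-6:16 → nearest is Cell-1
(8, 5) — d to each: Cell-1:17, Cell-2:21, Cell-3:23, Cell-4:25, Cell-5:18, Cell-6:10 → nearest is Cell-6
(-15, 7) — d to each: Cell-1:22, Cell-2:14, Cell-3:20, Cell-4:20, Cell-5:7, Cell-6:29 → nearest is Cell-5
(-6, 4) — d to each: Cell-1:16, Cell-2:6, Cell-3:8, Cell-4:10, Cell-5:5, Cell-6:17 → nearest is Cell-5
(9, -9) — d to each: Cell-1:32, Cell-2:26, Cell-3:20, Cell-4:20, Cell-5:33, Cell-6:11 → nearest is Cell-6
2 of the 7 points have Cell-5 as nearest.

2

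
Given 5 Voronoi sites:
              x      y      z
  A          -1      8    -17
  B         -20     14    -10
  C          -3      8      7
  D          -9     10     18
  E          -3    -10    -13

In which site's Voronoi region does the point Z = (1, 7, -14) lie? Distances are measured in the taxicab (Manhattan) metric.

A

d(Z,A) = |1−(-1)| + |7−8| + |-14−(-17)| = 2 + 1 + 3 = 6
d(Z,B) = |1−(-20)| + |7−14| + |-14−(-10)| = 21 + 7 + 4 = 32
d(Z,C) = |1−(-3)| + |7−8| + |-14−7| = 4 + 1 + 21 = 26
d(Z,D) = |1−(-9)| + |7−10| + |-14−18| = 10 + 3 + 32 = 45
d(Z,E) = |1−(-3)| + |7−(-10)| + |-14−(-13)| = 4 + 17 + 1 = 22
Minimum is at A.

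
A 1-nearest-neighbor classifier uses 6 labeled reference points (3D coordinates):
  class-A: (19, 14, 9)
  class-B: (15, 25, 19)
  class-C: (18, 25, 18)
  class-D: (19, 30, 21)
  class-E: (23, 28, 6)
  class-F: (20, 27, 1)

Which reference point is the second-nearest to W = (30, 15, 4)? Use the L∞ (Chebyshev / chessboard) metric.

d(W, class-A) = max(11, 1, 5) = 11
d(W, class-B) = max(15, 10, 15) = 15
d(W, class-C) = max(12, 10, 14) = 14
d(W, class-D) = max(11, 15, 17) = 17
d(W, class-E) = max(7, 13, 2) = 13
d(W, class-F) = max(10, 12, 3) = 12
Sorted ascending: class-A, class-F, class-E, … — the second-nearest is class-F.

class-F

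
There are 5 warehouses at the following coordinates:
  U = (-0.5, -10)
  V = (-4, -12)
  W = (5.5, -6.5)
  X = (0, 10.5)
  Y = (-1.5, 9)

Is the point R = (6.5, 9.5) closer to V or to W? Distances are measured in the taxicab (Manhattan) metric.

W

d(R,V) = |6.5−(-4)| + |9.5−(-12)| = 10.5 + 21.5 = 32
d(R,W) = |6.5−5.5| + |9.5−(-6.5)| = 1 + 16 = 17
32 > 17, so W is closer.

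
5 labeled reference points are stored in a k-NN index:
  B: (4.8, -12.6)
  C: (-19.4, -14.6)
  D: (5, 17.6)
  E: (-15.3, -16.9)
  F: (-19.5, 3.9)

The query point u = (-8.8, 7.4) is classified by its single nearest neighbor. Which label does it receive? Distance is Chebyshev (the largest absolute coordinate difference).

d(u,B) = max(13.6, 20) = 20
d(u,C) = max(10.6, 22) = 22
d(u,D) = max(13.8, 10.2) = 13.8
d(u,E) = max(6.5, 24.3) = 24.3
d(u,F) = max(10.7, 3.5) = 10.7
F is nearest.

F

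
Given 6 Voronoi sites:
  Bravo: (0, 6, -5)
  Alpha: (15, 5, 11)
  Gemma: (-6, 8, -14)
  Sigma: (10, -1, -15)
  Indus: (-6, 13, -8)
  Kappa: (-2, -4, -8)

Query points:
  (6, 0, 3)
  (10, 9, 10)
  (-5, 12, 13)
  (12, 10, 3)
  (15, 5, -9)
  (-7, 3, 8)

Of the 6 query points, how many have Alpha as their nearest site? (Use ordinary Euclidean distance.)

2

(6, 0, 3) — d² to each: Bravo:136, Alpha:170, Gemma:497, Sigma:341, Indus:434, Kappa:201 → nearest is Bravo
(10, 9, 10) — d² to each: Bravo:334, Alpha:42, Gemma:833, Sigma:725, Indus:596, Kappa:637 → nearest is Alpha
(-5, 12, 13) — d² to each: Bravo:385, Alpha:453, Gemma:746, Sigma:1178, Indus:443, Kappa:706 → nearest is Bravo
(12, 10, 3) — d² to each: Bravo:224, Alpha:98, Gemma:617, Sigma:449, Indus:454, Kappa:513 → nearest is Alpha
(15, 5, -9) — d² to each: Bravo:242, Alpha:400, Gemma:475, Sigma:97, Indus:506, Kappa:371 → nearest is Sigma
(-7, 3, 8) — d² to each: Bravo:227, Alpha:497, Gemma:510, Sigma:834, Indus:357, Kappa:330 → nearest is Bravo
2 of the 6 points have Alpha as nearest.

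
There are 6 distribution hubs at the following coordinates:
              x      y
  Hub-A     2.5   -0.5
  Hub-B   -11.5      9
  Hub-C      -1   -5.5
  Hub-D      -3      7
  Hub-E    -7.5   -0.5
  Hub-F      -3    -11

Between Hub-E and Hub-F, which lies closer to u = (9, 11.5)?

Compare squared distances:
d²(u, Hub-E) = (9−(-7.5))² + (11.5−(-0.5))² = 272.25 + 144 = 416.25
d²(u, Hub-F) = (9−(-3))² + (11.5−(-11))² = 144 + 506.25 = 650.25
416.25 < 650.25, so Hub-E is closer.

Hub-E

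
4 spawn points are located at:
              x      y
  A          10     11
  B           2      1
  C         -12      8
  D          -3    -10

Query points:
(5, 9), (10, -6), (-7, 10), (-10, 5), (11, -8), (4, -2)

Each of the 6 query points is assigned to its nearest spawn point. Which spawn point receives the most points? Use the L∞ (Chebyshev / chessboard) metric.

B

(5, 9) — d to each: A:5, B:8, C:17, D:19 → nearest is A
(10, -6) — d to each: A:17, B:8, C:22, D:13 → nearest is B
(-7, 10) — d to each: A:17, B:9, C:5, D:20 → nearest is C
(-10, 5) — d to each: A:20, B:12, C:3, D:15 → nearest is C
(11, -8) — d to each: A:19, B:9, C:23, D:14 → nearest is B
(4, -2) — d to each: A:13, B:3, C:16, D:8 → nearest is B
Tally — A:1, B:3, C:2. B captures the most (3).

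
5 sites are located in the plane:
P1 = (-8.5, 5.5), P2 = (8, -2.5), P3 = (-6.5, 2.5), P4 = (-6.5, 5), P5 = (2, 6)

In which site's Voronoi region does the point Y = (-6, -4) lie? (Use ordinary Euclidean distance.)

P3

Since √ is increasing, it suffices to compare squared distances:
|YP1|² = (-6−(-8.5))² + (-4−5.5)² = 6.25 + 90.25 = 96.5
|YP2|² = (-6−8)² + (-4−(-2.5))² = 196 + 2.25 = 198.25
|YP3|² = (-6−(-6.5))² + (-4−2.5)² = 0.25 + 42.25 = 42.5
|YP4|² = (-6−(-6.5))² + (-4−5)² = 0.25 + 81 = 81.25
|YP5|² = (-6−2)² + (-4−6)² = 64 + 100 = 164
Minimum is at P3.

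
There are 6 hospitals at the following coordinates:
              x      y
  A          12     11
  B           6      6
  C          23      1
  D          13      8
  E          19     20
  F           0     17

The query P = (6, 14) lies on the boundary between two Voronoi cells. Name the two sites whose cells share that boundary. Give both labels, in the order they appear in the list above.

Squared distances from P to each site:
|PA|² = (6−12)² + (14−11)² = 36 + 9 = 45
|PB|² = (6−6)² + (14−6)² = 0 + 64 = 64
|PC|² = (6−23)² + (14−1)² = 289 + 169 = 458
|PD|² = (6−13)² + (14−8)² = 49 + 36 = 85
|PE|² = (6−19)² + (14−20)² = 169 + 36 = 205
|PF|² = (6−0)² + (14−17)² = 36 + 9 = 45
P is equidistant from A and F (both at squared distance 45), and every other site is strictly farther — so P lies on the A–F Voronoi edge.

A and F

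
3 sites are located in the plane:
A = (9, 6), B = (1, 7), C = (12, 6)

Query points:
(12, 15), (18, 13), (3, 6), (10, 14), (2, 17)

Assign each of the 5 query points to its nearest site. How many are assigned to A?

1

(12, 15) — d² to each: A:90, B:185, C:81 → nearest is C
(18, 13) — d² to each: A:130, B:325, C:85 → nearest is C
(3, 6) — d² to each: A:36, B:5, C:81 → nearest is B
(10, 14) — d² to each: A:65, B:130, C:68 → nearest is A
(2, 17) — d² to each: A:170, B:101, C:221 → nearest is B
1 of the 5 points has A as nearest.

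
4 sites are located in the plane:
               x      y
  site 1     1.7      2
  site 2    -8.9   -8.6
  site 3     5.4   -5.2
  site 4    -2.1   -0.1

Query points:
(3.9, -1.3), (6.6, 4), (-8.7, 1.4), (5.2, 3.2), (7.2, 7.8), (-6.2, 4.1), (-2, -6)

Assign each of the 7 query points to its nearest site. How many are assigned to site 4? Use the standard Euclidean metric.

3

(3.9, -1.3) — d² to each: site 1:15.73, site 2:217.13, site 3:17.46, site 4:37.44 → nearest is site 1
(6.6, 4) — d² to each: site 1:28.01, site 2:399.01, site 3:86.08, site 4:92.5 → nearest is site 1
(-8.7, 1.4) — d² to each: site 1:108.52, site 2:100.04, site 3:242.37, site 4:45.81 → nearest is site 4
(5.2, 3.2) — d² to each: site 1:13.69, site 2:338.05, site 3:70.6, site 4:64.18 → nearest is site 1
(7.2, 7.8) — d² to each: site 1:63.89, site 2:528.17, site 3:172.24, site 4:148.9 → nearest is site 1
(-6.2, 4.1) — d² to each: site 1:66.82, site 2:168.58, site 3:221.05, site 4:34.45 → nearest is site 4
(-2, -6) — d² to each: site 1:77.69, site 2:54.37, site 3:55.4, site 4:34.82 → nearest is site 4
3 of the 7 points have site 4 as nearest.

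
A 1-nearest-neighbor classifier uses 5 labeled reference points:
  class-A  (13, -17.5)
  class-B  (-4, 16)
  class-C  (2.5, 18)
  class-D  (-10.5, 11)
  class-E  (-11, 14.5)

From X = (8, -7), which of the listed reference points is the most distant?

class-E

Since √ is increasing, it suffices to compare squared distances:
d²(X, class-A) = (8−13)² + (-7−(-17.5))² = 25 + 110.25 = 135.25
d²(X, class-B) = (8−(-4))² + (-7−16)² = 144 + 529 = 673
d²(X, class-C) = (8−2.5)² + (-7−18)² = 30.25 + 625 = 655.25
d²(X, class-D) = (8−(-10.5))² + (-7−11)² = 342.25 + 324 = 666.25
d²(X, class-E) = (8−(-11))² + (-7−14.5)² = 361 + 462.25 = 823.25
The largest is to class-E.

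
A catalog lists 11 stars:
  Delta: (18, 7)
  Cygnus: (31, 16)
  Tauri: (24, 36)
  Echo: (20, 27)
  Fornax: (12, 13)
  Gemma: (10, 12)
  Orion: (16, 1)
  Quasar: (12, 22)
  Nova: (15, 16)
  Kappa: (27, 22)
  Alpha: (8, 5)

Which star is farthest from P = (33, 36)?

Alpha

Compare squared distances (the ordering matches that of the actual distances):
d²(P, Delta) = 225 + 841 = 1066
d²(P, Cygnus) = 4 + 400 = 404
d²(P, Tauri) = 81 + 0 = 81
d²(P, Echo) = 169 + 81 = 250
d²(P, Fornax) = 441 + 529 = 970
d²(P, Gemma) = 529 + 576 = 1105
d²(P, Orion) = 289 + 1225 = 1514
d²(P, Quasar) = 441 + 196 = 637
d²(P, Nova) = 324 + 400 = 724
d²(P, Kappa) = 36 + 196 = 232
d²(P, Alpha) = 625 + 961 = 1586
The largest is to Alpha.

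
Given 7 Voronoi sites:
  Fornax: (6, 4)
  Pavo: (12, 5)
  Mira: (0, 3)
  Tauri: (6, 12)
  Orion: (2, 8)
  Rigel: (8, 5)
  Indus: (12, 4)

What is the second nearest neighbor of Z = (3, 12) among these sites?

Squared Euclidean distances:
d²(Z, Fornax) = (3−6)² + (12−4)² = 9 + 64 = 73
d²(Z, Pavo) = (3−12)² + (12−5)² = 81 + 49 = 130
d²(Z, Mira) = (3−0)² + (12−3)² = 9 + 81 = 90
d²(Z, Tauri) = (3−6)² + (12−12)² = 9 + 0 = 9
d²(Z, Orion) = (3−2)² + (12−8)² = 1 + 16 = 17
d²(Z, Rigel) = (3−8)² + (12−5)² = 25 + 49 = 74
d²(Z, Indus) = (3−12)² + (12−4)² = 81 + 64 = 145
Sorted ascending: Tauri, Orion, Fornax, … — the second-nearest is Orion.

Orion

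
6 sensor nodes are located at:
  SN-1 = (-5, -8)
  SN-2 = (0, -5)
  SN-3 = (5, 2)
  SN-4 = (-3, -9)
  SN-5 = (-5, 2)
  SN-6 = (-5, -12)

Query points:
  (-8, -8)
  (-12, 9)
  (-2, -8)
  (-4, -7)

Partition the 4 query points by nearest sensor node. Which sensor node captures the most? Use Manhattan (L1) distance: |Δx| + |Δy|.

SN-1

(-8, -8) — d to each: SN-1:3, SN-2:11, SN-3:23, SN-4:6, SN-5:13, SN-6:7 → nearest is SN-1
(-12, 9) — d to each: SN-1:24, SN-2:26, SN-3:24, SN-4:27, SN-5:14, SN-6:28 → nearest is SN-5
(-2, -8) — d to each: SN-1:3, SN-2:5, SN-3:17, SN-4:2, SN-5:13, SN-6:7 → nearest is SN-4
(-4, -7) — d to each: SN-1:2, SN-2:6, SN-3:18, SN-4:3, SN-5:10, SN-6:6 → nearest is SN-1
Tally — SN-1:2, SN-4:1, SN-5:1. SN-1 captures the most (2).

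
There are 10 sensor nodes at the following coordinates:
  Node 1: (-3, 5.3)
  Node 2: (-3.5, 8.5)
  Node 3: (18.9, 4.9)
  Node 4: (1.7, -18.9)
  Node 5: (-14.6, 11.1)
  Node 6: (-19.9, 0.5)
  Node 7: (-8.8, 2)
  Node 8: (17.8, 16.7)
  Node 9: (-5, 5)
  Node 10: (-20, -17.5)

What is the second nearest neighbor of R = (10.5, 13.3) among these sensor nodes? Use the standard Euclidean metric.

Node 3

Since √ is increasing, it suffices to compare squared distances:
d²(R, Node 1) = (10.5−(-3))² + (13.3−5.3)² = 182.25 + 64 = 246.25
d²(R, Node 2) = (10.5−(-3.5))² + (13.3−8.5)² = 196 + 23.04 = 219.04
d²(R, Node 3) = (10.5−18.9)² + (13.3−4.9)² = 70.56 + 70.56 = 141.12
d²(R, Node 4) = (10.5−1.7)² + (13.3−(-18.9))² = 77.44 + 1036.84 = 1114.28
d²(R, Node 5) = (10.5−(-14.6))² + (13.3−11.1)² = 630.01 + 4.84 = 634.85
d²(R, Node 6) = (10.5−(-19.9))² + (13.3−0.5)² = 924.16 + 163.84 = 1088
d²(R, Node 7) = (10.5−(-8.8))² + (13.3−2)² = 372.49 + 127.69 = 500.18
d²(R, Node 8) = (10.5−17.8)² + (13.3−16.7)² = 53.29 + 11.56 = 64.85
d²(R, Node 9) = (10.5−(-5))² + (13.3−5)² = 240.25 + 68.89 = 309.14
d²(R, Node 10) = (10.5−(-20))² + (13.3−(-17.5))² = 930.25 + 948.64 = 1878.89
Sorted ascending: Node 8, Node 3, Node 2, … — the second-nearest is Node 3.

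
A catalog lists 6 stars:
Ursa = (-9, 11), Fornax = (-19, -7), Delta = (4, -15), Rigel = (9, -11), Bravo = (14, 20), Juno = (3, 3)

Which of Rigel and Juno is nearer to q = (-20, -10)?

Compare squared distances:
d²(q, Rigel) = (-20−9)² + (-10−(-11))² = 841 + 1 = 842
d²(q, Juno) = (-20−3)² + (-10−3)² = 529 + 169 = 698
842 > 698, so Juno is closer.

Juno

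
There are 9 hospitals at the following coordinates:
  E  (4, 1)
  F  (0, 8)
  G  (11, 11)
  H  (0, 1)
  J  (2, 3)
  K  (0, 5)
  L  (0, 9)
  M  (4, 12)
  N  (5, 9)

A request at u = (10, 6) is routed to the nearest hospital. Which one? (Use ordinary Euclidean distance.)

Squared Euclidean distances:
|uE|² = 36 + 25 = 61
|uF|² = 100 + 4 = 104
|uG|² = 1 + 25 = 26
|uH|² = 100 + 25 = 125
|uJ|² = 64 + 9 = 73
|uK|² = 100 + 1 = 101
|uL|² = 100 + 9 = 109
|uM|² = 36 + 36 = 72
|uN|² = 25 + 9 = 34
Minimum is at G.

G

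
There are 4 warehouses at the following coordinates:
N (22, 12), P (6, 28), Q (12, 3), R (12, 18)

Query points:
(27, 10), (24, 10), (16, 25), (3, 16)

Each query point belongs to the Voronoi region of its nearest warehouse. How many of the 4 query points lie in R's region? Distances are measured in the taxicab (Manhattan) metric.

(27, 10) — d to each: N:7, P:39, Q:22, R:23 → nearest is N
(24, 10) — d to each: N:4, P:36, Q:19, R:20 → nearest is N
(16, 25) — d to each: N:19, P:13, Q:26, R:11 → nearest is R
(3, 16) — d to each: N:23, P:15, Q:22, R:11 → nearest is R
2 of the 4 points have R as nearest.

2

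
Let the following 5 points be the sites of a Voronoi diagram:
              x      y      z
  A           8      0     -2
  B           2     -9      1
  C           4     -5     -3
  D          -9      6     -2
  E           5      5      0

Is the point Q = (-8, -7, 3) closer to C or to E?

Compare squared distances:
|QC|² = (-8−4)² + (-7−(-5))² + (3−(-3))² = 144 + 4 + 36 = 184
|QE|² = (-8−5)² + (-7−5)² + (3−0)² = 169 + 144 + 9 = 322
184 < 322, so C is closer.

C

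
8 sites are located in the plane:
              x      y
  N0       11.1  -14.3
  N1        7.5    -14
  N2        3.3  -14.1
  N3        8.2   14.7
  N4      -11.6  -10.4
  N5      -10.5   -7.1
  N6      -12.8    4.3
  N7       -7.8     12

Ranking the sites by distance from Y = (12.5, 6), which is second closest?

Since √ is increasing, it suffices to compare squared distances:
|YN0|² = (12.5−11.1)² + (6−(-14.3))² = 1.96 + 412.09 = 414.05
|YN1|² = (12.5−7.5)² + (6−(-14))² = 25 + 400 = 425
|YN2|² = (12.5−3.3)² + (6−(-14.1))² = 84.64 + 404.01 = 488.65
|YN3|² = (12.5−8.2)² + (6−14.7)² = 18.49 + 75.69 = 94.18
|YN4|² = (12.5−(-11.6))² + (6−(-10.4))² = 580.81 + 268.96 = 849.77
|YN5|² = (12.5−(-10.5))² + (6−(-7.1))² = 529 + 171.61 = 700.61
|YN6|² = (12.5−(-12.8))² + (6−4.3)² = 640.09 + 2.89 = 642.98
|YN7|² = (12.5−(-7.8))² + (6−12)² = 412.09 + 36 = 448.09
Sorted ascending: N3, N0, N1, … — the second-nearest is N0.

N0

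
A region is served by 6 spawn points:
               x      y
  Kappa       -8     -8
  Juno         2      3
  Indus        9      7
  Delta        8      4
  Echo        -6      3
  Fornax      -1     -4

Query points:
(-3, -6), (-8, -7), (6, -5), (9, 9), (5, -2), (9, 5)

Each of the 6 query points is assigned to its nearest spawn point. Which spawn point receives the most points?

Fornax

(-3, -6) — d² to each: Kappa:29, Juno:106, Indus:313, Delta:221, Echo:90, Fornax:8 → nearest is Fornax
(-8, -7) — d² to each: Kappa:1, Juno:200, Indus:485, Delta:377, Echo:104, Fornax:58 → nearest is Kappa
(6, -5) — d² to each: Kappa:205, Juno:80, Indus:153, Delta:85, Echo:208, Fornax:50 → nearest is Fornax
(9, 9) — d² to each: Kappa:578, Juno:85, Indus:4, Delta:26, Echo:261, Fornax:269 → nearest is Indus
(5, -2) — d² to each: Kappa:205, Juno:34, Indus:97, Delta:45, Echo:146, Fornax:40 → nearest is Juno
(9, 5) — d² to each: Kappa:458, Juno:53, Indus:4, Delta:2, Echo:229, Fornax:181 → nearest is Delta
Tally — Kappa:1, Juno:1, Indus:1, Delta:1, Fornax:2. Fornax captures the most (2).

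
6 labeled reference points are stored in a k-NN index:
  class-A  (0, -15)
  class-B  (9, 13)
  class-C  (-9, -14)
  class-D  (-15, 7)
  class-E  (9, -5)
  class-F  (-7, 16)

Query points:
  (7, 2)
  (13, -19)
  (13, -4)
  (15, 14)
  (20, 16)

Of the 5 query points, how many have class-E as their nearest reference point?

(7, 2) — d² to each: class-A:338, class-B:125, class-C:512, class-D:509, class-E:53, class-F:392 → nearest is class-E
(13, -19) — d² to each: class-A:185, class-B:1040, class-C:509, class-D:1460, class-E:212, class-F:1625 → nearest is class-A
(13, -4) — d² to each: class-A:290, class-B:305, class-C:584, class-D:905, class-E:17, class-F:800 → nearest is class-E
(15, 14) — d² to each: class-A:1066, class-B:37, class-C:1360, class-D:949, class-E:397, class-F:488 → nearest is class-B
(20, 16) — d² to each: class-A:1361, class-B:130, class-C:1741, class-D:1306, class-E:562, class-F:729 → nearest is class-B
2 of the 5 points have class-E as nearest.

2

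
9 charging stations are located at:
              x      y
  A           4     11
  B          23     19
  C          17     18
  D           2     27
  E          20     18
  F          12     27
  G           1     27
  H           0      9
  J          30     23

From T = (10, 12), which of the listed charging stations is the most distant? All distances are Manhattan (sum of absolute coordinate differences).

J

d(T,A) = |10−4| + |12−11| = 6 + 1 = 7
d(T,B) = |10−23| + |12−19| = 13 + 7 = 20
d(T,C) = |10−17| + |12−18| = 7 + 6 = 13
d(T,D) = |10−2| + |12−27| = 8 + 15 = 23
d(T,E) = |10−20| + |12−18| = 10 + 6 = 16
d(T,F) = |10−12| + |12−27| = 2 + 15 = 17
d(T,G) = |10−1| + |12−27| = 9 + 15 = 24
d(T,H) = |10−0| + |12−9| = 10 + 3 = 13
d(T,J) = |10−30| + |12−23| = 20 + 11 = 31
The largest is to J.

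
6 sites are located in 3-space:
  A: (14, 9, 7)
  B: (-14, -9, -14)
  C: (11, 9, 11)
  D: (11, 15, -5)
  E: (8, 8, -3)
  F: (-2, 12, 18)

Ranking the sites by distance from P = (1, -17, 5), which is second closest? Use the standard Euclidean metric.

E

Squared Euclidean distances:
|PA|² = 169 + 676 + 4 = 849
|PB|² = 225 + 64 + 361 = 650
|PC|² = 100 + 676 + 36 = 812
|PD|² = 100 + 1024 + 100 = 1224
|PE|² = 49 + 625 + 64 = 738
|PF|² = 9 + 841 + 169 = 1019
Sorted ascending: B, E, C, … — the second-nearest is E.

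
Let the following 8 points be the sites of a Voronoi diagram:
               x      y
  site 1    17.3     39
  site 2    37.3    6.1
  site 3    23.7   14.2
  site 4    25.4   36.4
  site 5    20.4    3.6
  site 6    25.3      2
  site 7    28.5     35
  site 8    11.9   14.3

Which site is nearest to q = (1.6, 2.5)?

site 8

Since √ is increasing, it suffices to compare squared distances:
d²(q, site 1) = 246.49 + 1332.25 = 1578.74
d²(q, site 2) = 1274.49 + 12.96 = 1287.45
d²(q, site 3) = 488.41 + 136.89 = 625.3
d²(q, site 4) = 566.44 + 1149.21 = 1715.65
d²(q, site 5) = 353.44 + 1.21 = 354.65
d²(q, site 6) = 561.69 + 0.25 = 561.94
d²(q, site 7) = 723.61 + 1056.25 = 1779.86
d²(q, site 8) = 106.09 + 139.24 = 245.33
Minimum is at site 8.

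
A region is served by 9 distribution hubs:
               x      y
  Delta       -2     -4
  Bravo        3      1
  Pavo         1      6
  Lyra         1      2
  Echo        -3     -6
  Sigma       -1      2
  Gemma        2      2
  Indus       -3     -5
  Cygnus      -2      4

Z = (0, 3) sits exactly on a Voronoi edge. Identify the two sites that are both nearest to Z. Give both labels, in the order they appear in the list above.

Lyra and Sigma

Squared distances from Z to each site:
d²(Z, Delta) = 4 + 49 = 53
d²(Z, Bravo) = 9 + 4 = 13
d²(Z, Pavo) = 1 + 9 = 10
d²(Z, Lyra) = 1 + 1 = 2
d²(Z, Echo) = 9 + 81 = 90
d²(Z, Sigma) = 1 + 1 = 2
d²(Z, Gemma) = 4 + 1 = 5
d²(Z, Indus) = 9 + 64 = 73
d²(Z, Cygnus) = 4 + 1 = 5
Z is equidistant from Lyra and Sigma (both at squared distance 2), and every other site is strictly farther — so Z lies on the Lyra–Sigma Voronoi edge.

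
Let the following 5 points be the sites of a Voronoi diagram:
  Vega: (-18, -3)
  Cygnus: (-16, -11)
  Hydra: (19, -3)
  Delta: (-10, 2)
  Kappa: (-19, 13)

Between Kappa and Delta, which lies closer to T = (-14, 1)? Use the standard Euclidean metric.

Delta

Compare squared distances:
d²(T, Kappa) = (-14−(-19))² + (1−13)² = 25 + 144 = 169
d²(T, Delta) = (-14−(-10))² + (1−2)² = 16 + 1 = 17
169 > 17, so Delta is closer.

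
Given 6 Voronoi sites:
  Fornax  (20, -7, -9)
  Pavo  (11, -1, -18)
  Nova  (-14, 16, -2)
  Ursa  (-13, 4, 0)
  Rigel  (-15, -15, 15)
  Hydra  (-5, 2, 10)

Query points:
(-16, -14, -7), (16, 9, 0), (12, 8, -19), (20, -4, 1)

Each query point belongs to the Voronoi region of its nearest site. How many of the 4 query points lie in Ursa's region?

(-16, -14, -7) — d² to each: Fornax:1349, Pavo:1019, Nova:929, Ursa:382, Rigel:486, Hydra:666 → nearest is Ursa
(16, 9, 0) — d² to each: Fornax:353, Pavo:449, Nova:953, Ursa:866, Rigel:1762, Hydra:590 → nearest is Fornax
(12, 8, -19) — d² to each: Fornax:389, Pavo:83, Nova:1029, Ursa:1002, Rigel:2414, Hydra:1166 → nearest is Pavo
(20, -4, 1) — d² to each: Fornax:109, Pavo:451, Nova:1565, Ursa:1154, Rigel:1542, Hydra:742 → nearest is Fornax
1 of the 4 points has Ursa as nearest.

1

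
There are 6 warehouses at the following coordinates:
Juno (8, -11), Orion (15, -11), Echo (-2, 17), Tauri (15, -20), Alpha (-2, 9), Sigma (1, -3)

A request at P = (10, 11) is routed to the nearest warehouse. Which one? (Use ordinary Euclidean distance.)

Compare squared distances (the ordering matches that of the actual distances):
d²(P, Juno) = (10−8)² + (11−(-11))² = 4 + 484 = 488
d²(P, Orion) = (10−15)² + (11−(-11))² = 25 + 484 = 509
d²(P, Echo) = (10−(-2))² + (11−17)² = 144 + 36 = 180
d²(P, Tauri) = (10−15)² + (11−(-20))² = 25 + 961 = 986
d²(P, Alpha) = (10−(-2))² + (11−9)² = 144 + 4 = 148
d²(P, Sigma) = (10−1)² + (11−(-3))² = 81 + 196 = 277
The smallest is to Alpha, so P lies in the Voronoi region of Alpha.

Alpha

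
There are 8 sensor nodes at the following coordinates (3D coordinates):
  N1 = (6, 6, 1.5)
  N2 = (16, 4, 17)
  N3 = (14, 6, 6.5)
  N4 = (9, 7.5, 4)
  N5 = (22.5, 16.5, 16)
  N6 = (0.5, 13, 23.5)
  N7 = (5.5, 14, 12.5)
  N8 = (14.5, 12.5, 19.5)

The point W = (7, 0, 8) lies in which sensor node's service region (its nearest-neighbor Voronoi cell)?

Compare squared distances (the ordering matches that of the actual distances):
|WN1|² = (7−6)² + (0−6)² + (8−1.5)² = 1 + 36 + 42.25 = 79.25
|WN2|² = (7−16)² + (0−4)² + (8−17)² = 81 + 16 + 81 = 178
|WN3|² = (7−14)² + (0−6)² + (8−6.5)² = 49 + 36 + 2.25 = 87.25
|WN4|² = (7−9)² + (0−7.5)² + (8−4)² = 4 + 56.25 + 16 = 76.25
|WN5|² = (7−22.5)² + (0−16.5)² + (8−16)² = 240.25 + 272.25 + 64 = 576.5
|WN6|² = (7−0.5)² + (0−13)² + (8−23.5)² = 42.25 + 169 + 240.25 = 451.5
|WN7|² = (7−5.5)² + (0−14)² + (8−12.5)² = 2.25 + 196 + 20.25 = 218.5
|WN8|² = (7−14.5)² + (0−12.5)² + (8−19.5)² = 56.25 + 156.25 + 132.25 = 344.75
N4 is nearest.

N4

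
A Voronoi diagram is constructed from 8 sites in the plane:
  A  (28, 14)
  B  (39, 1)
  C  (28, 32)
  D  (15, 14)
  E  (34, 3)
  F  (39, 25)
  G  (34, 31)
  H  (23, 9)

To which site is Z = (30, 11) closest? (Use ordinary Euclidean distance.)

A

Since √ is increasing, it suffices to compare squared distances:
|ZA|² = (30−28)² + (11−14)² = 4 + 9 = 13
|ZB|² = (30−39)² + (11−1)² = 81 + 100 = 181
|ZC|² = (30−28)² + (11−32)² = 4 + 441 = 445
|ZD|² = (30−15)² + (11−14)² = 225 + 9 = 234
|ZE|² = (30−34)² + (11−3)² = 16 + 64 = 80
|ZF|² = (30−39)² + (11−25)² = 81 + 196 = 277
|ZG|² = (30−34)² + (11−31)² = 16 + 400 = 416
|ZH|² = (30−23)² + (11−9)² = 49 + 4 = 53
The smallest is to A, so Z lies in the Voronoi region of A.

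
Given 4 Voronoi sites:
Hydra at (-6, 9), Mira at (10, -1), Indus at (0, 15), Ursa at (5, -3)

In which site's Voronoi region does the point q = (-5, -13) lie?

Compare squared distances (the ordering matches that of the actual distances):
d²(q, Hydra) = (-5−(-6))² + (-13−9)² = 1 + 484 = 485
d²(q, Mira) = (-5−10)² + (-13−(-1))² = 225 + 144 = 369
d²(q, Indus) = (-5−0)² + (-13−15)² = 25 + 784 = 809
d²(q, Ursa) = (-5−5)² + (-13−(-3))² = 100 + 100 = 200
Ursa is nearest.

Ursa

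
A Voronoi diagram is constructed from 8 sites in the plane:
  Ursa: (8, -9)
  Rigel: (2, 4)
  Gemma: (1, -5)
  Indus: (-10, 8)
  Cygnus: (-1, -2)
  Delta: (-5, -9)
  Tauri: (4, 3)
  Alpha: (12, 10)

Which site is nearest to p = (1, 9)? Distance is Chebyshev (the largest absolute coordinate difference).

d(p, Ursa) = max(7, 18) = 18
d(p, Rigel) = max(1, 5) = 5
d(p, Gemma) = max(0, 14) = 14
d(p, Indus) = max(11, 1) = 11
d(p, Cygnus) = max(2, 11) = 11
d(p, Delta) = max(6, 18) = 18
d(p, Tauri) = max(3, 6) = 6
d(p, Alpha) = max(11, 1) = 11
Minimum is at Rigel.

Rigel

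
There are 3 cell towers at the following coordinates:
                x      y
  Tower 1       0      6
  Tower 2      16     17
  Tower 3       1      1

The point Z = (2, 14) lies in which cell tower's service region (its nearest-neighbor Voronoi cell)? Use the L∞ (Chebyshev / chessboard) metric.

Tower 1

d(Z, Tower 1) = max(2, 8) = 8
d(Z, Tower 2) = max(14, 3) = 14
d(Z, Tower 3) = max(1, 13) = 13
The smallest is to Tower 1, so Z lies in the Voronoi region of Tower 1.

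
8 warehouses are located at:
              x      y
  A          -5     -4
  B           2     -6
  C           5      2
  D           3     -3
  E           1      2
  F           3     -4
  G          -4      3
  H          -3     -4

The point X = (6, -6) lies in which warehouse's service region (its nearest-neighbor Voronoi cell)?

Squared Euclidean distances:
|XA|² = (6−(-5))² + (-6−(-4))² = 121 + 4 = 125
|XB|² = (6−2)² + (-6−(-6))² = 16 + 0 = 16
|XC|² = (6−5)² + (-6−2)² = 1 + 64 = 65
|XD|² = (6−3)² + (-6−(-3))² = 9 + 9 = 18
|XE|² = (6−1)² + (-6−2)² = 25 + 64 = 89
|XF|² = (6−3)² + (-6−(-4))² = 9 + 4 = 13
|XG|² = (6−(-4))² + (-6−3)² = 100 + 81 = 181
|XH|² = (6−(-3))² + (-6−(-4))² = 81 + 4 = 85
Minimum is at F.

F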